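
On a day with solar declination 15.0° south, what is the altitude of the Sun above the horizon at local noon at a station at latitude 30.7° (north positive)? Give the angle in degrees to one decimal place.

At local solar noon the hour angle is zero, so the elevation is 90° − |φ − δ| = 90° − |30.7° − (-15.0°)| = 90° − 45.7° = 44.3°.

44.3°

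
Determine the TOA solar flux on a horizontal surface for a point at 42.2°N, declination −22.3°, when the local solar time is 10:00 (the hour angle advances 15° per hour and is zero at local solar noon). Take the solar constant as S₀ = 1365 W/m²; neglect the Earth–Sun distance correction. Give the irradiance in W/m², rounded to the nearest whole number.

462 W/m²

Hour angle H = 15° × (10 − 12) = -30.00°.
With φ = 42.2°, δ = -22.3°, H = -30.00°: sin φ sin δ = -0.2549, cos φ cos δ cos H = 0.5936, so cos θ_z = 0.3387.
Top-of-atmosphere irradiance = S₀ cos θ_z = 1365 × 0.3387 = 462.33 W/m².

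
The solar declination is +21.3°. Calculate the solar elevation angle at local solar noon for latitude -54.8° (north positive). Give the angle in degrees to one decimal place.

13.9°

At local solar noon the hour angle is zero, so the elevation is 90° − |φ − δ| = 90° − |-54.8° − (21.3°)| = 90° − 76.1° = 13.9°.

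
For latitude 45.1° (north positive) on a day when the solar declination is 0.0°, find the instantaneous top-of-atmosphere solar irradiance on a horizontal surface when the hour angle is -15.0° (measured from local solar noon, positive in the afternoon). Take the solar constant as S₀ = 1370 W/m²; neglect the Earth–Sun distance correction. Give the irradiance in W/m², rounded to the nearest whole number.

cos θ_z = sin φ sin δ + cos φ cos δ cos H = (0.7083)(0.0000) + (0.7059)(1.0000)(0.9659) = 0.6818.
Top-of-atmosphere irradiance = S₀ cos θ_z = 1370 × 0.6818 = 934.07 W/m².

934 W/m²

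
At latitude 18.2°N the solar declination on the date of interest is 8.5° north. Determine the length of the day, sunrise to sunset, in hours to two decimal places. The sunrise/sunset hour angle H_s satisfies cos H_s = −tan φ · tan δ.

−tan φ tan δ = −(0.3288)(0.1495) = -0.0492; H_s = arccos(-0.0492) = 92.82°.
Day length = 2 H_s / 15° h⁻¹ = 185.64° / 15 = 12.376 h.

12.38 hours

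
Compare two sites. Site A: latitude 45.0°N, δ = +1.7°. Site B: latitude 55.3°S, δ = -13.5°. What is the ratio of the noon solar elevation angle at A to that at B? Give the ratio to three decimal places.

0.969

A: 90° − |45.0 − (1.7)| = 46.70°.
B: 90° − |-55.3 − (-13.5)| = 48.20°.
Ratio A/B = 46.7000 / 48.2000 = 0.9689.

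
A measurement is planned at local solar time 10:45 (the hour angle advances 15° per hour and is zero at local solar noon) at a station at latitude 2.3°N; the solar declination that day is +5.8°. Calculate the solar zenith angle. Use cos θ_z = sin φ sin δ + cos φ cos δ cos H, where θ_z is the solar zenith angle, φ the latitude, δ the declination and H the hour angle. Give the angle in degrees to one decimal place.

19.0°

Hour angle H = 15° × (10.75 − 12) = -18.75°.
cos θ_z = sin φ sin δ + cos φ cos δ cos H = (0.0401)(0.1011) + (0.9992)(0.9949)(0.9469) = 0.9454.
θ_z = arccos(0.9454) = 19.02°.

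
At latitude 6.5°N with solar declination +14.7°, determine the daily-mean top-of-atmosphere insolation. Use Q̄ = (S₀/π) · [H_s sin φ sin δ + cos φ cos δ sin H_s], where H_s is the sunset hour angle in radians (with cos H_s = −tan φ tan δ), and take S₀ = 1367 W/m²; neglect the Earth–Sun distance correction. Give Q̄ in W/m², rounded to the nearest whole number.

cos H_s = −tan(6.5°) · tan(14.7°) = -0.0299, so H_s = arccos(-0.0299) = 91.71°. In radians, H_s = 1.6006.
H_s sin φ sin δ = 1.6006 × 0.1132 × 0.2538 = 0.0460.
cos φ cos δ sin H_s = 0.9936 × 0.9673 × 0.9996 = 0.9607.
Q̄ = (1367/π) × (0.0460 + 0.9607) = 435.13 × 1.0067 = 438.05 W/m².

438 W/m²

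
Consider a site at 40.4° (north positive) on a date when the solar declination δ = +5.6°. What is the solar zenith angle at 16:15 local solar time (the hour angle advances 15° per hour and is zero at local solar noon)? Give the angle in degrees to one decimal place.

66.5°

Hour angle H = 15° × (16.25 − 12) = 63.75°.
With φ = 40.4°, δ = 5.6°, H = 63.75°: sin φ sin δ = 0.0632, cos φ cos δ cos H = 0.3352, so cos θ_z = 0.3984.
θ_z = arccos(0.3984) = 66.52°.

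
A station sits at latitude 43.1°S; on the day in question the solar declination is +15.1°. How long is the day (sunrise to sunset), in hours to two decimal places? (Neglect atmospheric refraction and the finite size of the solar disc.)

The sunset hour angle satisfies cos H_s = −tan φ tan δ = 0.2525, giving H_s = 75.37°.
Day length = 2 H_s / 15° h⁻¹ = 150.74° / 15 = 10.049 h.

10.05 hours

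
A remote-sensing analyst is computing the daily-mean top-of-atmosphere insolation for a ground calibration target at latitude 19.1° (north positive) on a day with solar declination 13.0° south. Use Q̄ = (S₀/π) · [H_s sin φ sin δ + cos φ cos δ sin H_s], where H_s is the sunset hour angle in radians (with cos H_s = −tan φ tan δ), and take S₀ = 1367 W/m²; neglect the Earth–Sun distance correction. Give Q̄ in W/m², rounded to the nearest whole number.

−tan φ tan δ = −(0.3463)(-0.2309) = 0.0800; H_s = arccos(0.0800) = 85.41°. In radians, H_s = 1.4907.
H_s sin φ sin δ = 1.4907 × 0.3272 × -0.2250 = -0.1097.
cos φ cos δ sin H_s = 0.9449 × 0.9744 × 0.9968 = 0.9178.
Q̄ = (1367/π) × (-0.1097 + 0.9178) = 435.13 × 0.8081 = 351.63 W/m².

352 W/m²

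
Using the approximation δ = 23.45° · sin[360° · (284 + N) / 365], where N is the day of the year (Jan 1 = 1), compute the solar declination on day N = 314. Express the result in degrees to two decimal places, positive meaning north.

-17.91°

360 × (284 + 314) / 365 = 589.808°; sin(589.808°) = -0.7639.
δ = 23.45 × -0.7639 = -17.913° ≈ -17.91°.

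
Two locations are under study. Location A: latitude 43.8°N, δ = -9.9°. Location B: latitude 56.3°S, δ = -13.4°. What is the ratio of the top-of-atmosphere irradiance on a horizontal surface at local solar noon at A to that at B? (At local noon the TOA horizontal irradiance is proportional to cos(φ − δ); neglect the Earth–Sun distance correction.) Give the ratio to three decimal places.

A: cos θ_z = cos(43.8° − (-9.9°)) = 0.5920.
B: cos θ_z = cos(-56.3° − (-13.4°)) = 0.7325.
Ratio A/B = 0.5920 / 0.7325 = 0.8082.

0.808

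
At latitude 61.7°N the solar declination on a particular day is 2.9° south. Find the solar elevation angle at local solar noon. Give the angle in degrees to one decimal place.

25.4°

At local solar noon the hour angle is zero, so the elevation is 90° − |φ − δ| = 90° − |61.7° − (-2.9°)| = 90° − 64.6° = 25.4°.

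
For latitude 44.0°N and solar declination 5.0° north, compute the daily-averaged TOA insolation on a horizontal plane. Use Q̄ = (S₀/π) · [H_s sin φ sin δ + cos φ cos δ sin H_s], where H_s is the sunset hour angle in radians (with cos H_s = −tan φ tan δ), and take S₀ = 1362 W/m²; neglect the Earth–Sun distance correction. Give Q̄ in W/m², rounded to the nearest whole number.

The sunset hour angle satisfies cos H_s = −tan φ tan δ = -0.0845, giving H_s = 94.85°. In radians, H_s = 1.6554.
H_s sin φ sin δ = 1.6554 × 0.6947 × 0.0872 = 0.1003.
cos φ cos δ sin H_s = 0.7193 × 0.9962 × 0.9964 = 0.7140.
Q̄ = (1362/π) × (0.1003 + 0.7140) = 433.54 × 0.8143 = 353.03 W/m².

353 W/m²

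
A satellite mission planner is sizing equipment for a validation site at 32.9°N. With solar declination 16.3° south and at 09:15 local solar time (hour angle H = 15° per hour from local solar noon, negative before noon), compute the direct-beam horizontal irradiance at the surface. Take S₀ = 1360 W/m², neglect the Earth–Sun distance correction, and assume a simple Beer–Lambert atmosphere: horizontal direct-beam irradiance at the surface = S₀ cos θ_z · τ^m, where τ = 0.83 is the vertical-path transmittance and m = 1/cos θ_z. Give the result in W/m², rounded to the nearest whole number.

409 W/m²

Hour angle H = 15° × (9.25 − 12) = -41.25°.
With φ = 32.9°, δ = -16.3°, H = -41.25°: sin φ sin δ = -0.1525, cos φ cos δ cos H = 0.6059, so cos θ_z = 0.4534.
Air mass m = 1/cos θ_z = 1/0.4534 = 2.206; τ^m = 0.83^2.206 = 0.6630.
Surface direct beam = 1360 × 0.4534 × 0.6630 = 408.82 W/m².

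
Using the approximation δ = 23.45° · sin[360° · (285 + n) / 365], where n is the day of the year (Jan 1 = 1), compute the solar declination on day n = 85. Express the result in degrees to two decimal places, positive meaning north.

+2.02°

360 × (285 + 85) / 365 = 364.932°; sin(364.932°) = 0.0860.
δ = 23.45 × 0.0860 = 2.017° ≈ +2.02°.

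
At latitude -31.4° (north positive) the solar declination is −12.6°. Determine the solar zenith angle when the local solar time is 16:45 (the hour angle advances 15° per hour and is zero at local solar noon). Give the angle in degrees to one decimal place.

Hour angle H = 15° × (16.75 − 12) = 71.25°.
cos θ_z = sin φ sin δ + cos φ cos δ cos H = (-0.5210)(-0.2181) + (0.8536)(0.9759)(0.3214) = 0.3814.
θ_z = arccos(0.3814) = 67.58°.

67.6°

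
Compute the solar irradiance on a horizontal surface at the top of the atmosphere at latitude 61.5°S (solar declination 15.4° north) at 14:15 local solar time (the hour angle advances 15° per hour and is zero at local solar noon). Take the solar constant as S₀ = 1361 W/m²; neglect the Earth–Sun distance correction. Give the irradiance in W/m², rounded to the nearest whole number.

203 W/m²

Hour angle H = 15° × (14.25 − 12) = 33.75°.
With φ = -61.5°, δ = 15.4°, H = 33.75°: sin φ sin δ = -0.2334, cos φ cos δ cos H = 0.3825, so cos θ_z = 0.1491.
Top-of-atmosphere irradiance = S₀ cos θ_z = 1361 × 0.1491 = 202.93 W/m².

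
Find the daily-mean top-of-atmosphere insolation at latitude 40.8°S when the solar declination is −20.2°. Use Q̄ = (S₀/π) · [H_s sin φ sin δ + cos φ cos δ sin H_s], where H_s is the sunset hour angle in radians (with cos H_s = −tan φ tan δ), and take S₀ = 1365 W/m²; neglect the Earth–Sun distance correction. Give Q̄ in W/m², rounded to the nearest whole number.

−tan φ tan δ = −(-0.8632)(-0.3679) = -0.3176; H_s = arccos(-0.3176) = 108.52°. In radians, H_s = 1.8940.
H_s sin φ sin δ = 1.8940 × -0.6534 × -0.3453 = 0.4273.
cos φ cos δ sin H_s = 0.7570 × 0.9385 × 0.9482 = 0.6736.
Q̄ = (1365/π) × (0.4273 + 0.6736) = 434.49 × 1.1009 = 478.33 W/m².

478 W/m²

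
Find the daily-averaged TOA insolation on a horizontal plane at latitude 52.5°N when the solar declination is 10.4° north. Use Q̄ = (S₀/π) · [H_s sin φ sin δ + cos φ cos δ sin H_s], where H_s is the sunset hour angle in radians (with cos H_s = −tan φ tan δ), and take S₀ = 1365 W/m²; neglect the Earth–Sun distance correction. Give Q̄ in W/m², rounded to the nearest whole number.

−tan φ tan δ = −(1.3032)(0.1835) = -0.2391; H_s = arccos(-0.2391) = 103.83°. In radians, H_s = 1.8122.
H_s sin φ sin δ = 1.8122 × 0.7934 × 0.1805 = 0.2595.
cos φ cos δ sin H_s = 0.6088 × 0.9836 × 0.9710 = 0.5815.
Q̄ = (1365/π) × (0.2595 + 0.5815) = 434.49 × 0.8410 = 365.41 W/m².

365 W/m²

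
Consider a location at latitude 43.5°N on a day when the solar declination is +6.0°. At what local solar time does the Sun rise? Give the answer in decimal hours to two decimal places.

cos H_s = −tan(43.5°) · tan(6.0°) = -0.0997, so H_s = arccos(-0.0997) = 95.72°.
Sunrise is at 12 − H_s/15 = 12 − 6.381 = 5.619 h local solar time.

5.62 h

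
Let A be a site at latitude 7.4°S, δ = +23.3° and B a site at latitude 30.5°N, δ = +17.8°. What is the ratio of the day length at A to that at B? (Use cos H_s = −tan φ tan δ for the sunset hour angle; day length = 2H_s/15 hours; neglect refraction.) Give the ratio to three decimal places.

0.860

A: H_s = arccos(−tan -7.4° · tan 23.3°) = 86.79°, so 2H_s/15 = 11.5720 h.
B: H_s = arccos(−tan 30.5° · tan 17.8°) = 100.90°, so 2H_s/15 = 13.4533 h.
Ratio A/B = 11.5720 / 13.4533 = 0.8602.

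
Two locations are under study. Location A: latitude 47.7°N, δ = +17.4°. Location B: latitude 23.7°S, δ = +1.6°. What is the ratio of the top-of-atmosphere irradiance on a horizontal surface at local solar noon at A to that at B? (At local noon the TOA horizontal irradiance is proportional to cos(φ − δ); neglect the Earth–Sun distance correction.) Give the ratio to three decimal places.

A: cos θ_z = cos(47.7° − (17.4°)) = 0.8634.
B: cos θ_z = cos(-23.7° − (1.6°)) = 0.9041.
Ratio A/B = 0.8634 / 0.9041 = 0.9550.

0.955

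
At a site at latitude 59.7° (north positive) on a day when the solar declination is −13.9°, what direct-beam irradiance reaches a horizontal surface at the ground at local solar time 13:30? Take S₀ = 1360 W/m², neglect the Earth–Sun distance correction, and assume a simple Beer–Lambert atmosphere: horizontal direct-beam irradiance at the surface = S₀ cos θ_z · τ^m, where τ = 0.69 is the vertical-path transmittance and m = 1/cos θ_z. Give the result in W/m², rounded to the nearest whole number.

Hour angle H = 15° × (13.5 − 12) = 22.50°.
cos θ_z = sin(59.7°) sin(-13.9°) + cos(59.7°) cos(-13.9°) cos(22.50°) = -0.2074 + 0.4525 = 0.2451.
Air mass m = 1/cos θ_z = 1/0.2451 = 4.080; τ^m = 0.69^4.080 = 0.2200.
Surface direct beam = 1360 × 0.2451 × 0.2200 = 73.33 W/m².

73 W/m²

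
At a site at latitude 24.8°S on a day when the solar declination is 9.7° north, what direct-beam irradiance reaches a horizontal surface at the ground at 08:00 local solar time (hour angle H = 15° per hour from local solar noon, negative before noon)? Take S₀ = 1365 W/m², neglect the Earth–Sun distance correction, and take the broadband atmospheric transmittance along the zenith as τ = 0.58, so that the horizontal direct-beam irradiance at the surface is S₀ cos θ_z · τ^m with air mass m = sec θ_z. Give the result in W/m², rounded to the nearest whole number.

121 W/m²

Hour angle H = 15° × (8 − 12) = -60.00°.
With φ = -24.8°, δ = 9.7°, H = -60.00°: sin φ sin δ = -0.0707, cos φ cos δ cos H = 0.4474, so cos θ_z = 0.3767.
Air mass m = 1/cos θ_z = 1/0.3767 = 2.655; τ^m = 0.58^2.655 = 0.2355.
Surface direct beam = 1365 × 0.3767 × 0.2355 = 121.09 W/m².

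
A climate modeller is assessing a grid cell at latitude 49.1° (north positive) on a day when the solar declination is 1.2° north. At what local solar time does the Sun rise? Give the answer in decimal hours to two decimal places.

5.91 h

cos H_s = −tan(49.1°) · tan(1.2°) = -0.0242, so H_s = arccos(-0.0242) = 91.39°.
Sunrise is at 12 − H_s/15 = 12 − 6.093 = 5.907 h local solar time.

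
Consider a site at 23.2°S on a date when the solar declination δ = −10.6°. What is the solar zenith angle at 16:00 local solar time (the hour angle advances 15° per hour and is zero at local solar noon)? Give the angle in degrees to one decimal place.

Hour angle H = 15° × (16 − 12) = 60.00°.
cos θ_z = sin(-23.2°) sin(-10.6°) + cos(-23.2°) cos(-10.6°) cos(60.00°) = 0.0725 + 0.4517 = 0.5242.
θ_z = arccos(0.5242) = 58.39°.

58.4°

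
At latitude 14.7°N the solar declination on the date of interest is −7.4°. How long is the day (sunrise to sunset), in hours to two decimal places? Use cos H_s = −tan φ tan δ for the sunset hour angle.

11.74 hours

cos H_s = −tan(14.7°) · tan(-7.4°) = 0.0341, so H_s = arccos(0.0341) = 88.05°.
Day length = 2 H_s / 15° h⁻¹ = 176.10° / 15 = 11.740 h.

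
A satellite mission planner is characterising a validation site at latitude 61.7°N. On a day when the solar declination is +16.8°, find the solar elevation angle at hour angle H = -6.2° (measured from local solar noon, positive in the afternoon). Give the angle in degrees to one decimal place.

cos θ_z = sin(61.7°) sin(16.8°) + cos(61.7°) cos(16.8°) cos(-6.20°) = 0.2545 + 0.4512 = 0.7057.
θ_z = arccos(0.7057) = 45.11°, so the elevation is 90° − 45.11° = 44.89°.

44.9°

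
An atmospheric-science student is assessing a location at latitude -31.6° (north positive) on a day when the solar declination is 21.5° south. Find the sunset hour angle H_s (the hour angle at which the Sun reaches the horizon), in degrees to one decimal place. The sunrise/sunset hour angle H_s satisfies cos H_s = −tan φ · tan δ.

The sunset hour angle satisfies cos H_s = −tan φ tan δ = -0.2423, giving H_s = 104.02°.

104.0°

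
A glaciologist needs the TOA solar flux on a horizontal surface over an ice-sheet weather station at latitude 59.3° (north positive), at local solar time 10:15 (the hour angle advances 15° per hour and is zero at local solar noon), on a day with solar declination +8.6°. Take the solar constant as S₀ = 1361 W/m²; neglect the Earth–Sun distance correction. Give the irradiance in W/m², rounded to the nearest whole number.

791 W/m²

Hour angle H = 15° × (10.25 − 12) = -26.25°.
cos θ_z = sin(59.3°) sin(8.6°) + cos(59.3°) cos(8.6°) cos(-26.25°) = 0.1286 + 0.4527 = 0.5813.
Top-of-atmosphere irradiance = S₀ cos θ_z = 1361 × 0.5813 = 791.15 W/m².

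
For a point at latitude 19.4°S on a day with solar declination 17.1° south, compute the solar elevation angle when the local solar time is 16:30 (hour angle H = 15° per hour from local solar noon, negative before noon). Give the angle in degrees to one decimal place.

Hour angle H = 15° × (16.5 − 12) = 67.50°.
cos θ_z = sin(-19.4°) sin(-17.1°) + cos(-19.4°) cos(-17.1°) cos(67.50°) = 0.0977 + 0.3450 = 0.4427.
θ_z = arccos(0.4427) = 63.72°, so the elevation is 90° − 63.72° = 26.28°.

26.3°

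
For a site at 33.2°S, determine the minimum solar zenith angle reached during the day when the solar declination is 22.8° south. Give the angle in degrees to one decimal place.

At local solar noon the hour angle is zero, so the zenith angle is |φ − δ| = |-33.2° − (-22.8°)| = 10.4°.

10.4°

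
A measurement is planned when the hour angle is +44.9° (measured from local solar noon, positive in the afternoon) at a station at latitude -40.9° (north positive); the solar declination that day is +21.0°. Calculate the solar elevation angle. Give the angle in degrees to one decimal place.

15.4°

With φ = -40.9°, δ = 21.0°, H = 44.90°: sin φ sin δ = -0.2346, cos φ cos δ cos H = 0.4998, so cos θ_z = 0.2652.
θ_z = arccos(0.2652) = 74.62°, so the elevation is 90° − 74.62° = 15.38°.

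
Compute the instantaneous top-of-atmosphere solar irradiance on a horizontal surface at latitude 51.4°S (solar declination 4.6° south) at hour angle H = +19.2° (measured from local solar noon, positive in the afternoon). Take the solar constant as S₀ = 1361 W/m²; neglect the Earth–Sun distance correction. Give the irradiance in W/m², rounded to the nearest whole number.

885 W/m²

cos θ_z = sin φ sin δ + cos φ cos δ cos H = (-0.7815)(-0.0802) + (0.6239)(0.9968)(0.9444) = 0.6500.
Top-of-atmosphere irradiance = S₀ cos θ_z = 1361 × 0.6500 = 884.65 W/m².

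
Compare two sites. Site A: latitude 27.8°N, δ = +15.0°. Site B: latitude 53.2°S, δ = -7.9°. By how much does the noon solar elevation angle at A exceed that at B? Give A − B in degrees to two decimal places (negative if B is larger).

+32.50°

A: 90° − |27.8 − (15.0)| = 77.20°.
B: 90° − |-53.2 − (-7.9)| = 44.70°.
A − B = 77.20 − 44.70 = 32.50°.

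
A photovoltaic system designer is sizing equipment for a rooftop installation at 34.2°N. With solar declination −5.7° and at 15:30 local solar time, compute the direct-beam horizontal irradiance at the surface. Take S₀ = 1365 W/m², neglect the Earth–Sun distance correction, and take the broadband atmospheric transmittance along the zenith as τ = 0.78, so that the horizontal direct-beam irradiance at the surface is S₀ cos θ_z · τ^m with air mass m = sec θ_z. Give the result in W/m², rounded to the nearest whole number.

348 W/m²

Hour angle H = 15° × (15.5 − 12) = 52.50°.
cos θ_z = sin φ sin δ + cos φ cos δ cos H = (0.5621)(-0.0993) + (0.8271)(0.9951)(0.6088) = 0.4453.
Air mass m = 1/cos θ_z = 1/0.4453 = 2.246; τ^m = 0.78^2.246 = 0.5723.
Surface direct beam = 1365 × 0.4453 × 0.5723 = 347.86 W/m².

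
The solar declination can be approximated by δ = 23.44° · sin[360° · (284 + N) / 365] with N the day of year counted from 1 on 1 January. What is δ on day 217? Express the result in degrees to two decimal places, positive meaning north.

+16.82°

360 × (284 + 217) / 365 = 494.137°; sin(494.137°) = 0.7177.
δ = 23.44 × 0.7177 = 16.823° ≈ +16.82°.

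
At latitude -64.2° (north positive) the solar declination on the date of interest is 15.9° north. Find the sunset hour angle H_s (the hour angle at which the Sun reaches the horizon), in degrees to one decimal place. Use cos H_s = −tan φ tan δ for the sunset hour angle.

The sunset hour angle satisfies cos H_s = −tan φ tan δ = 0.5893, giving H_s = 53.89°.

53.9°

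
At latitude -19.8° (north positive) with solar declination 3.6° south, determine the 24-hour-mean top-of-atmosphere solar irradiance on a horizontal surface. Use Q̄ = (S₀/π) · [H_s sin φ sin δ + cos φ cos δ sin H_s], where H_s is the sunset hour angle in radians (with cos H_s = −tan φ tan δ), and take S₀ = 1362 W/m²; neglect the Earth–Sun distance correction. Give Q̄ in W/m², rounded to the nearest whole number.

422 W/m²

The sunset hour angle satisfies cos H_s = −tan φ tan δ = -0.0227, giving H_s = 91.30°. In radians, H_s = 1.5935.
H_s sin φ sin δ = 1.5935 × -0.3387 × -0.0628 = 0.0339.
cos φ cos δ sin H_s = 0.9409 × 0.9980 × 0.9997 = 0.9387.
Q̄ = (1362/π) × (0.0339 + 0.9387) = 433.54 × 0.9726 = 421.66 W/m².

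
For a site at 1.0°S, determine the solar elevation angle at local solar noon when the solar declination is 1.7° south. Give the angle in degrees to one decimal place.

89.3°

At local solar noon the hour angle is zero, so the elevation is 90° − |φ − δ| = 90° − |-1.0° − (-1.7°)| = 90° − 0.7° = 89.3°.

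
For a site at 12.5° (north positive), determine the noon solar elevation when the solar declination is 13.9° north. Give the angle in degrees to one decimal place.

At local solar noon the hour angle is zero, so the elevation is 90° − |φ − δ| = 90° − |12.5° − (13.9°)| = 90° − 1.4° = 88.6°.

88.6°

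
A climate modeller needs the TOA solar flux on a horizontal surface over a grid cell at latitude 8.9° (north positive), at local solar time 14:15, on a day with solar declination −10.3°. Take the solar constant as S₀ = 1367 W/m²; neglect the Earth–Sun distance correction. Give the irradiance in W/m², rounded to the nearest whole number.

1067 W/m²

Hour angle H = 15° × (14.25 − 12) = 33.75°.
cos θ_z = sin φ sin δ + cos φ cos δ cos H = (0.1547)(-0.1788) + (0.9880)(0.9839)(0.8315) = 0.7806.
Top-of-atmosphere irradiance = S₀ cos θ_z = 1367 × 0.7806 = 1067.08 W/m².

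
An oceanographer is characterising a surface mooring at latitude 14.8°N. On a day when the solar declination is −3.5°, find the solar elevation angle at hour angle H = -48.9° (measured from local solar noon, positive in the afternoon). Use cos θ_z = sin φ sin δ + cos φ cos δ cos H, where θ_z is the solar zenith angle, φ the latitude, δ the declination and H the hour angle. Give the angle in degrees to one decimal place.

38.2°

cos θ_z = sin(14.8°) sin(-3.5°) + cos(14.8°) cos(-3.5°) cos(-48.90°) = -0.0156 + 0.6344 = 0.6188.
θ_z = arccos(0.6188) = 51.77°, so the elevation is 90° − 51.77° = 38.23°.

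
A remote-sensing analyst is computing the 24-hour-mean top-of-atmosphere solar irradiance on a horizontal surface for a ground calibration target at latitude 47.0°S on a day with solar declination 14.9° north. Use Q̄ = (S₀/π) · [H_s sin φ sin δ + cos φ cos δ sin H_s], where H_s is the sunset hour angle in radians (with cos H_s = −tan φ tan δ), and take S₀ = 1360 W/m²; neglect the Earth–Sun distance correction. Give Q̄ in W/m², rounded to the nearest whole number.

169 W/m²

The sunset hour angle satisfies cos H_s = −tan φ tan δ = 0.2853, giving H_s = 73.42°. In radians, H_s = 1.2814.
H_s sin φ sin δ = 1.2814 × -0.7314 × 0.2571 = -0.2410.
cos φ cos δ sin H_s = 0.6820 × 0.9664 × 0.9584 = 0.6317.
Q̄ = (1360/π) × (-0.2410 + 0.6317) = 432.90 × 0.3907 = 169.13 W/m².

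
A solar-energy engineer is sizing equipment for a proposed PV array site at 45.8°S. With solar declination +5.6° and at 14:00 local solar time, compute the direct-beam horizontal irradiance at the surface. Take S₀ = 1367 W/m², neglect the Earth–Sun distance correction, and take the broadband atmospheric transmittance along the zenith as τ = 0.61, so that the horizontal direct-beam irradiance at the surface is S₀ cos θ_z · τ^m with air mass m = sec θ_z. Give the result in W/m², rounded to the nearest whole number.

Hour angle H = 15° × (14 − 12) = 30.00°.
cos θ_z = sin(-45.8°) sin(5.6°) + cos(-45.8°) cos(5.6°) cos(30.00°) = -0.0700 + 0.6009 = 0.5309.
Air mass m = 1/cos θ_z = 1/0.5309 = 1.884; τ^m = 0.61^1.884 = 0.3941.
Surface direct beam = 1367 × 0.5309 × 0.3941 = 286.01 W/m².

286 W/m²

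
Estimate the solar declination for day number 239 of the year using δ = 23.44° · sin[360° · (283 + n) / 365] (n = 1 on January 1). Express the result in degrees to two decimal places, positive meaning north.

360 × (283 + 239) / 365 = 514.849°; sin(514.849°) = 0.4250.
δ = 23.44 × 0.4250 = 9.962° ≈ +9.96°.

+9.96°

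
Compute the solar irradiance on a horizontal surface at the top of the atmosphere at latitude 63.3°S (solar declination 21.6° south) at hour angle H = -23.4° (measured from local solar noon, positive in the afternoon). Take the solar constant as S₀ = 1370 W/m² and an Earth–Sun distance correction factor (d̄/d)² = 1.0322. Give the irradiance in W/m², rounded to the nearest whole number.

cos θ_z = sin φ sin δ + cos φ cos δ cos H = (-0.8934)(-0.3681) + (0.4493)(0.9298)(0.9178) = 0.7123.
Top-of-atmosphere irradiance = S₀ (d̄/d)² cos θ_z = 1370 × 1.0322 × 0.7123 = 1007.27 W/m².

1007 W/m²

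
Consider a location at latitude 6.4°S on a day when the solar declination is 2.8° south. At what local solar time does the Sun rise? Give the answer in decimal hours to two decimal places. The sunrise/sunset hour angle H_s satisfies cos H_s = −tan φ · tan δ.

5.98 h

−tan φ tan δ = −(-0.1122)(-0.0489) = -0.0055; H_s = arccos(-0.0055) = 90.32°.
Sunrise is at 12 − H_s/15 = 12 − 6.021 = 5.979 h local solar time.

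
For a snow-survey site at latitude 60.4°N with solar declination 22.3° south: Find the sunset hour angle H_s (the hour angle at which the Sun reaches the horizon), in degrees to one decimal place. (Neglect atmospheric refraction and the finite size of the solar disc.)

The sunset hour angle satisfies cos H_s = −tan φ tan δ = 0.7220, giving H_s = 43.78°.

43.8°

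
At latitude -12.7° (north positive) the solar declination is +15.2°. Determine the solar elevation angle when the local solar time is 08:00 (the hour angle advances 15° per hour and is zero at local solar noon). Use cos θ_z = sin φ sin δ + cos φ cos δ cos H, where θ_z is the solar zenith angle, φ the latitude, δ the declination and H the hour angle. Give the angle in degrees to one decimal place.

24.4°

Hour angle H = 15° × (8 − 12) = -60.00°.
cos θ_z = sin(-12.7°) sin(15.2°) + cos(-12.7°) cos(15.2°) cos(-60.00°) = -0.0576 + 0.4707 = 0.4131.
θ_z = arccos(0.4131) = 65.60°, so the elevation is 90° − 65.60° = 24.40°.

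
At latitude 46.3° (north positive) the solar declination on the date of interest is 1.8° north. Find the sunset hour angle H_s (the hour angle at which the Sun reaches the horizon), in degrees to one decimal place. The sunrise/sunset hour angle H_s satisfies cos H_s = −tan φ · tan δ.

91.9°

cos H_s = −tan(46.3°) · tan(1.8°) = -0.0329, so H_s = arccos(-0.0329) = 91.89°.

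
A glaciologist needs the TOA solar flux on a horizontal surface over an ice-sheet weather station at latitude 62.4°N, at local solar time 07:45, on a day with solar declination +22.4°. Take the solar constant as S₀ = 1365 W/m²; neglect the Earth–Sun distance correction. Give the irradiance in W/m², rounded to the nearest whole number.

720 W/m²

Hour angle H = 15° × (7.75 − 12) = -63.75°.
cos θ_z = sin φ sin δ + cos φ cos δ cos H = (0.8862)(0.3811) + (0.4633)(0.9245)(0.4423) = 0.5272.
Top-of-atmosphere irradiance = S₀ cos θ_z = 1365 × 0.5272 = 719.63 W/m².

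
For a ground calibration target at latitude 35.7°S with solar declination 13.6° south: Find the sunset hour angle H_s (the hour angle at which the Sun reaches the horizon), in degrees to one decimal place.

The sunset hour angle satisfies cos H_s = −tan φ tan δ = -0.1738, giving H_s = 100.01°.

100.0°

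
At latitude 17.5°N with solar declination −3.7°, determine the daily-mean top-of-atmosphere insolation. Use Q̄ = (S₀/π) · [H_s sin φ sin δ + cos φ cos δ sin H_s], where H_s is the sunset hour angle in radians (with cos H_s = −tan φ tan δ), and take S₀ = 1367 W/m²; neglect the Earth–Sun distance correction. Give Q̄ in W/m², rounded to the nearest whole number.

cos H_s = −tan(17.5°) · tan(-3.7°) = 0.0204, so H_s = arccos(0.0204) = 88.83°. In radians, H_s = 1.5504.
H_s sin φ sin δ = 1.5504 × 0.3007 × -0.0645 = -0.0301.
cos φ cos δ sin H_s = 0.9537 × 0.9979 × 0.9998 = 0.9515.
Q̄ = (1367/π) × (-0.0301 + 0.9515) = 435.13 × 0.9214 = 400.93 W/m².

401 W/m²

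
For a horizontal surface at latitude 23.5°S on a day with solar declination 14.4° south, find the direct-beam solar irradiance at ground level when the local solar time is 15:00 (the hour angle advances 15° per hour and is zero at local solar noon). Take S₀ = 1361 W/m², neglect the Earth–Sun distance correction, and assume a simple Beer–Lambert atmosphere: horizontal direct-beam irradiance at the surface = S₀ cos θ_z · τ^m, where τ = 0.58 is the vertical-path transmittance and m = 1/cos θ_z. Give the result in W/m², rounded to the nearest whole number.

468 W/m²

Hour angle H = 15° × (15 − 12) = 45.00°.
With φ = -23.5°, δ = -14.4°, H = 45.00°: sin φ sin δ = 0.0992, cos φ cos δ cos H = 0.6281, so cos θ_z = 0.7273.
Air mass m = 1/cos θ_z = 1/0.7273 = 1.375; τ^m = 0.58^1.375 = 0.4728.
Surface direct beam = 1361 × 0.7273 × 0.4728 = 468.00 W/m².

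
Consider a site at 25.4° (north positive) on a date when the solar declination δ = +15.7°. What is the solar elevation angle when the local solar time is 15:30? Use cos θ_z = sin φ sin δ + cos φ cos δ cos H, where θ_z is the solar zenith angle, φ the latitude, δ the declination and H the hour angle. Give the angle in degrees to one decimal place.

Hour angle H = 15° × (15.5 − 12) = 52.50°.
With φ = 25.4°, δ = 15.7°, H = 52.50°: sin φ sin δ = 0.1161, cos φ cos δ cos H = 0.5294, so cos θ_z = 0.6455.
θ_z = arccos(0.6455) = 49.80°, so the elevation is 90° − 49.80° = 40.20°.

40.2°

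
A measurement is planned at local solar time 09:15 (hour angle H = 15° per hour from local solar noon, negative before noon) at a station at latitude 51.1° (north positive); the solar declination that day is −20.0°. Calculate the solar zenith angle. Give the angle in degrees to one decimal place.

79.8°

Hour angle H = 15° × (9.25 − 12) = -41.25°.
cos θ_z = sin(51.1°) sin(-20.0°) + cos(51.1°) cos(-20.0°) cos(-41.25°) = -0.2662 + 0.4437 = 0.1775.
θ_z = arccos(0.1775) = 79.78°.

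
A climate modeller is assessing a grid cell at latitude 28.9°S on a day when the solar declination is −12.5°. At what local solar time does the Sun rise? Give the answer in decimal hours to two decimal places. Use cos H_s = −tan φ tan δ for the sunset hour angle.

5.53 h

cos H_s = −tan(-28.9°) · tan(-12.5°) = -0.1224, so H_s = arccos(-0.1224) = 97.03°.
Sunrise is at 12 − H_s/15 = 12 − 6.469 = 5.531 h local solar time.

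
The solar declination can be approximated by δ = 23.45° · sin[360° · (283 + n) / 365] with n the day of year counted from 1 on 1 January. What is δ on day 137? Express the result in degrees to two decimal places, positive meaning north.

360 × (283 + 137) / 365 = 414.247°; sin(414.247°) = 0.8115.
δ = 23.45 × 0.8115 = 19.030° ≈ +19.03°.

+19.03°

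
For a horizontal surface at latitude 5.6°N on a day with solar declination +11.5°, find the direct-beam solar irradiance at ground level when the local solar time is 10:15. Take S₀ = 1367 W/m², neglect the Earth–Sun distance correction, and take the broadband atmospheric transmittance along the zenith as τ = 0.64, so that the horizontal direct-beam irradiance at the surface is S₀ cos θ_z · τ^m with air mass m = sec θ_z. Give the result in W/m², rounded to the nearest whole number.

Hour angle H = 15° × (10.25 − 12) = -26.25°.
cos θ_z = sin(5.6°) sin(11.5°) + cos(5.6°) cos(11.5°) cos(-26.25°) = 0.0195 + 0.8747 = 0.8942.
Air mass m = 1/cos θ_z = 1/0.8942 = 1.118; τ^m = 0.64^1.118 = 0.6072.
Surface direct beam = 1367 × 0.8942 × 0.6072 = 742.22 W/m².

742 W/m²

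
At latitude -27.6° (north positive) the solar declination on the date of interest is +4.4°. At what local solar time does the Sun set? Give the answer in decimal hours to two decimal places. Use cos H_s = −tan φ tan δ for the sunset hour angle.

The sunset hour angle satisfies cos H_s = −tan φ tan δ = 0.0402, giving H_s = 87.70°.
Sunset is at 12 + H_s/15 = 12 + 5.847 = 17.847 h local solar time.

17.85 h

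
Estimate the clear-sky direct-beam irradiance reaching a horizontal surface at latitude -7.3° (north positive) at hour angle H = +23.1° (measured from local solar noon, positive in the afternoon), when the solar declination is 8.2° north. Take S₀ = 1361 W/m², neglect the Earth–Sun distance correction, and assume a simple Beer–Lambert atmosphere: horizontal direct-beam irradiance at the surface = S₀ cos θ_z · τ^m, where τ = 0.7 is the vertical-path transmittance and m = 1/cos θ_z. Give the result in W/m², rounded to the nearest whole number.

805 W/m²

cos θ_z = sin(-7.3°) sin(8.2°) + cos(-7.3°) cos(8.2°) cos(23.10°) = -0.0181 + 0.9030 = 0.8849.
Air mass m = 1/cos θ_z = 1/0.8849 = 1.130; τ^m = 0.7^1.130 = 0.6683.
Surface direct beam = 1361 × 0.8849 × 0.6683 = 804.87 W/m².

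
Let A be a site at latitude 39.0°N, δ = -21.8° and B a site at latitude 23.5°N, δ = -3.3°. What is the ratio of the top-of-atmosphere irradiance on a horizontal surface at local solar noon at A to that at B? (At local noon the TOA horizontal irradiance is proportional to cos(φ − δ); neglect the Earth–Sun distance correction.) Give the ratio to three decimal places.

A: cos θ_z = cos(39.0° − (-21.8°)) = 0.4879.
B: cos θ_z = cos(23.5° − (-3.3°)) = 0.8926.
Ratio A/B = 0.4879 / 0.8926 = 0.5466.

0.547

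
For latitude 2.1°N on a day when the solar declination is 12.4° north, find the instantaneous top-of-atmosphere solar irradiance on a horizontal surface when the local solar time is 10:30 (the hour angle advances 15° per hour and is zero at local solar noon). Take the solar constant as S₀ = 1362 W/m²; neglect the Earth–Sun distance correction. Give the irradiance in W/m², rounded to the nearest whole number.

1239 W/m²

Hour angle H = 15° × (10.5 − 12) = -22.50°.
cos θ_z = sin φ sin δ + cos φ cos δ cos H = (0.0366)(0.2147) + (0.9993)(0.9767)(0.9239) = 0.9096.
Top-of-atmosphere irradiance = S₀ cos θ_z = 1362 × 0.9096 = 1238.88 W/m².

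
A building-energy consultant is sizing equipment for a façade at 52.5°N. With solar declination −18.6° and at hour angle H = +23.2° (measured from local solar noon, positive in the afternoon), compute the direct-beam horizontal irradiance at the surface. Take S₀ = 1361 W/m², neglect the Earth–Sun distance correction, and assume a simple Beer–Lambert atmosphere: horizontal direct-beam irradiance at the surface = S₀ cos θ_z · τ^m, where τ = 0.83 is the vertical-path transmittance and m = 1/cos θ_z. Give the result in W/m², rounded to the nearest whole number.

With φ = 52.5°, δ = -18.6°, H = 23.20°: sin φ sin δ = -0.2530, cos φ cos δ cos H = 0.5303, so cos θ_z = 0.2773.
Air mass m = 1/cos θ_z = 1/0.2773 = 3.606; τ^m = 0.83^3.606 = 0.5107.
Surface direct beam = 1361 × 0.2773 × 0.5107 = 192.74 W/m².

193 W/m²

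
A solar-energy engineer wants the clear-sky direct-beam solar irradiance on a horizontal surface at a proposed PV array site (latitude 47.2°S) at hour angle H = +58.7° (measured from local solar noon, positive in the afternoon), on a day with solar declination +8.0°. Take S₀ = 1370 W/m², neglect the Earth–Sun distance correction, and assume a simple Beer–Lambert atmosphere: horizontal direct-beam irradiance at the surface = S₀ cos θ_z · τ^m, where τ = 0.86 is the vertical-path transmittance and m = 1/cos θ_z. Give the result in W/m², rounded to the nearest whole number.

184 W/m²

With φ = -47.2°, δ = 8.0°, H = 58.70°: sin φ sin δ = -0.1021, cos φ cos δ cos H = 0.3495, so cos θ_z = 0.2474.
Air mass m = 1/cos θ_z = 1/0.2474 = 4.042; τ^m = 0.86^4.042 = 0.5436.
Surface direct beam = 1370 × 0.2474 × 0.5436 = 184.25 W/m².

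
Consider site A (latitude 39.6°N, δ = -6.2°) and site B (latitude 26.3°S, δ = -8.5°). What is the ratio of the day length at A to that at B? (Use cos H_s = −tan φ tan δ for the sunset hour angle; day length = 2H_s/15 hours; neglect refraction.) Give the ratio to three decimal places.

A: H_s = arccos(−tan 39.6° · tan -6.2°) = 84.84°, so 2H_s/15 = 11.3120 h.
B: H_s = arccos(−tan -26.3° · tan -8.5°) = 94.24°, so 2H_s/15 = 12.5653 h.
Ratio A/B = 11.3120 / 12.5653 = 0.9003.

0.900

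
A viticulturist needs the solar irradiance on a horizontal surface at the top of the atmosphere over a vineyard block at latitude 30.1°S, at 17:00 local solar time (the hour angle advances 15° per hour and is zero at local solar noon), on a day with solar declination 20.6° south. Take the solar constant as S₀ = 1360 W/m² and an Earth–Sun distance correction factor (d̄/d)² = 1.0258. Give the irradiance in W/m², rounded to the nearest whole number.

Hour angle H = 15° × (17 − 12) = 75.00°.
With φ = -30.1°, δ = -20.6°, H = 75.00°: sin φ sin δ = 0.1765, cos φ cos δ cos H = 0.2096, so cos θ_z = 0.3861.
Top-of-atmosphere irradiance = S₀ (d̄/d)² cos θ_z = 1360 × 1.0258 × 0.3861 = 538.64 W/m².

539 W/m²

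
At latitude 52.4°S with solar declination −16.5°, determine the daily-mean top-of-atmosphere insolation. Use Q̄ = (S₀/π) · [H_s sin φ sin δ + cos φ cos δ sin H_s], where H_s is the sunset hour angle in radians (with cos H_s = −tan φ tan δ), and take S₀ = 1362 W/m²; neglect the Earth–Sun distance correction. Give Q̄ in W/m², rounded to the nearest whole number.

426 W/m²

−tan φ tan δ = −(-1.2985)(-0.2962) = -0.3846; H_s = arccos(-0.3846) = 112.62°. In radians, H_s = 1.9656.
H_s sin φ sin δ = 1.9656 × -0.7923 × -0.2840 = 0.4423.
cos φ cos δ sin H_s = 0.6101 × 0.9588 × 0.9231 = 0.5400.
Q̄ = (1362/π) × (0.4423 + 0.5400) = 433.54 × 0.9823 = 425.87 W/m².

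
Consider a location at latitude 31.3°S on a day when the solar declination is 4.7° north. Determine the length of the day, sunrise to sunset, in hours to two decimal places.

11.62 hours

The sunset hour angle satisfies cos H_s = −tan φ tan δ = 0.0500, giving H_s = 87.13°.
Day length = 2 H_s / 15° h⁻¹ = 174.26° / 15 = 11.617 h.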